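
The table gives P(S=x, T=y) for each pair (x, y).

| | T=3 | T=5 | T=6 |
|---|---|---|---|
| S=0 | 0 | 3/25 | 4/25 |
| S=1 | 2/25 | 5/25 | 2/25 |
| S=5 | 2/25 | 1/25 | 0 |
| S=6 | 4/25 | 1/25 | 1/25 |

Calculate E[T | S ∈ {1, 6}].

P(S ∈ {1, 6}) = 3/5.
Σ T·P over the event = 3·(2/25) + 5·(5/25) + 6·(2/25) + 3·(4/25) + 5·(1/25) + 6·(1/25) = 66/25.
E[T | S ∈ {1, 6}] = (66/25) / (3/5) = 22/5.

22/5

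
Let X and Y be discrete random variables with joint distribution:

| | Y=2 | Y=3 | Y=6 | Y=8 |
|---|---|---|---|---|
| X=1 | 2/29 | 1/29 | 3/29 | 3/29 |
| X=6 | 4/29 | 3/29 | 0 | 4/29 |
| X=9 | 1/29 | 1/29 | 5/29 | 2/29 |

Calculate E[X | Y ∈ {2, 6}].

P(Y ∈ {2, 6}) = 15/29.
Σ X·P over the event = 1·(2/29) + 1·(3/29) + 6·(4/29) + 9·(1/29) + 9·(5/29) = 83/29.
E[X | Y ∈ {2, 6}] = (83/29) / (15/29) = 83/15.

83/15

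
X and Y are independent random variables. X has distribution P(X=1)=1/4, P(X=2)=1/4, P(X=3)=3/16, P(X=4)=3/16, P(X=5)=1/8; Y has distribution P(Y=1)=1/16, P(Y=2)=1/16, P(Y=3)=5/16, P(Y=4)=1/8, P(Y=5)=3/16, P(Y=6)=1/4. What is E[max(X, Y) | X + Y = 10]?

P(X + Y = 10) = 9/128.
Summing max(X,Y)·P(x,y) over outcomes with X + Y = 10 gives 51/128.
E[max(X, Y) | X + Y = 10] = (51/128) / (9/128) = 17/3.

17/3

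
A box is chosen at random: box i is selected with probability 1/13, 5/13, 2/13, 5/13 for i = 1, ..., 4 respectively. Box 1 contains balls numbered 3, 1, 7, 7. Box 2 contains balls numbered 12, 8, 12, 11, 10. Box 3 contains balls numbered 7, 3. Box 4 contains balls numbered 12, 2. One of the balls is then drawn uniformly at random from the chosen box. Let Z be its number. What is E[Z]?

E[Z | box 1] = (3+1+7+7)/4 = 9/2.
E[Z | box 2] = (12+8+12+11+10)/5 = 53/5.
E[Z | box 3] = (7+3)/2 = 5.
E[Z | box 4] = (12+2)/2 = 7.
E[Z] = (1/13)·(9/2) + (5/13)·(53/5) + (2/13)·(5) + (5/13)·(7) = 205/26.

205/26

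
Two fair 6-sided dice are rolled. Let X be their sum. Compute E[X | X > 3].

P(X > 3) = 11/12.
E[X | X > 3] = (61/9) / (11/12) = 244/33.

244/33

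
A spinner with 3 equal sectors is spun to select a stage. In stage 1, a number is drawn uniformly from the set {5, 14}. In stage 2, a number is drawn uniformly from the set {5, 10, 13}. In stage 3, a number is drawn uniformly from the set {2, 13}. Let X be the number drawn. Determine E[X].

E[X | stage 1] = (5+14)/2 = 19/2.
E[X | stage 2] = (5+10+13)/3 = 28/3.
E[X | stage 3] = (2+13)/2 = 15/2.
E[X] = (1/3)·(19/2) + (1/3)·(28/3) + (1/3)·(15/2) = 79/9.

79/9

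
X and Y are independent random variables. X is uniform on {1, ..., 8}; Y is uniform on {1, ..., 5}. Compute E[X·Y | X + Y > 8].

71/3

P(X + Y > 8) = 3/8.
Summing XY·P(x,y) over outcomes with X + Y > 8 gives 71/8.
E[X·Y | X + Y > 8] = (71/8) / (3/8) = 71/3.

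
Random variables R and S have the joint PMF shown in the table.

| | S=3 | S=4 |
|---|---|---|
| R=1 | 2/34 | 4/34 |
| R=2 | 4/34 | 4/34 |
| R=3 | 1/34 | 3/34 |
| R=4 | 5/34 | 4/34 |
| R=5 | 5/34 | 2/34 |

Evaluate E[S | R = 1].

11/3

P(R = 1) = 3/17.
Summing S·P(R=x,S=y) over the conditioning event gives 11/17.
E[S | R = 1] = (11/17) / (3/17) = 11/3.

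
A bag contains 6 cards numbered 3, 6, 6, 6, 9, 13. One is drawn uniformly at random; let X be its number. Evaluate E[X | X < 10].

6

P(X < 10) = 5/6.
Σ over the event: 3·1/6 + 6·1/2 + 9·1/6 = 5.
E[X | X < 10] = (5) / (5/6) = 6.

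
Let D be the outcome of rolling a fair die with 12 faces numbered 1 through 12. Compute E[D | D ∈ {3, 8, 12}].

23/3

P(D ∈ {3, 8, 12}) = 1/4.
Σ over the event: 3·1/12 + 8·1/12 + 12·1/12 = 23/12.
E[D | D ∈ {3, 8, 12}] = (23/12) / (1/4) = 23/3.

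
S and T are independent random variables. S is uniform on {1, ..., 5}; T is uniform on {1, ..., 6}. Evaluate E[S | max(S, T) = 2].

5/3

P(max(S, T) = 2) = 1/10.
Summing S·P(x,y) over outcomes with max(S, T) = 2 gives 1/6.
E[S | max(S, T) = 2] = (1/6) / (1/10) = 5/3.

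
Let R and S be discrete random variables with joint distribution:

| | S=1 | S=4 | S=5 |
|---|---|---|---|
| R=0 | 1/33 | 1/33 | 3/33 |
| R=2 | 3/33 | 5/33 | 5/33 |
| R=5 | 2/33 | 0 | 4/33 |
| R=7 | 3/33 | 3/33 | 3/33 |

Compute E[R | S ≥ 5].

17/5

P(S ≥ 5) = 5/11.
Summing R·P(R=x,S=y) over the conditioning event gives 17/11.
E[R | S ≥ 5] = (17/11) / (5/11) = 17/5.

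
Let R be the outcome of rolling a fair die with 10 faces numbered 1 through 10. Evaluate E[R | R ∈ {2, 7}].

P(R ∈ {2, 7}) = 1/5.
Σ over the event: 2·1/10 + 7·1/10 = 9/10.
E[R | R ∈ {2, 7}] = (9/10) / (1/5) = 9/2.

9/2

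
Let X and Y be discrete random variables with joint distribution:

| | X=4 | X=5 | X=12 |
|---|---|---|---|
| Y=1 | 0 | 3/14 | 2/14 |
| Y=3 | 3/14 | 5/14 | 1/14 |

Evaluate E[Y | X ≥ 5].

23/11

P(X ≥ 5) = 11/14.
Σ Y·P over the event = 1·(3/14) + 3·(5/14) + 1·(2/14) + 3·(1/14) = 23/14.
E[Y | X ≥ 5] = (23/14) / (11/14) = 23/11.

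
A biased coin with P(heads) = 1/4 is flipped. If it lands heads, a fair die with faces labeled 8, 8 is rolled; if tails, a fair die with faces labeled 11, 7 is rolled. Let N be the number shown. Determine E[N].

E[N | heads] = (8+8)/2 = 8.
E[N | tails] = (11+7)/2 = 9.
By the law of total expectation,
E[N] = (1/4)·(8) + (3/4)·(9) = 35/4.

35/4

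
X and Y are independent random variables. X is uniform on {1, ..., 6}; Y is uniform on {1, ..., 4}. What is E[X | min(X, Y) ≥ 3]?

Outcomes with min(X, Y) ≥ 3: (3,3), (3,4), (4,3), (4,4), (5,3), (5,4), (6,3), (6,4), each with probability 1/24.
E[X | min(X, Y) ≥ 3] = (3 + 3 + 4 + 4 + 5 + 5 + 6 + 6) / 8 = 9/2.

9/2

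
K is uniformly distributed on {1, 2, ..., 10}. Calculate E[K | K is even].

6

Given K is even, K is equally likely to be any of {2, 4, 6, 8, 10}.
E[K | K is even] = (2 + 4 + 6 + 8 + 10) / 5 = 6.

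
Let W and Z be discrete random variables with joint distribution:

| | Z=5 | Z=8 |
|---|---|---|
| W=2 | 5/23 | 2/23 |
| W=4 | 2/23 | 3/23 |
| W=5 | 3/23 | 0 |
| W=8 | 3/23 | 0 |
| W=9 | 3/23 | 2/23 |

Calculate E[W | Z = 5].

21/4

P(Z = 5) = 16/23.
Σ W·P over the event = 2·(5/23) + 4·(2/23) + 5·(3/23) + 8·(3/23) + 9·(3/23) = 84/23.
E[W | Z = 5] = (84/23) / (16/23) = 21/4.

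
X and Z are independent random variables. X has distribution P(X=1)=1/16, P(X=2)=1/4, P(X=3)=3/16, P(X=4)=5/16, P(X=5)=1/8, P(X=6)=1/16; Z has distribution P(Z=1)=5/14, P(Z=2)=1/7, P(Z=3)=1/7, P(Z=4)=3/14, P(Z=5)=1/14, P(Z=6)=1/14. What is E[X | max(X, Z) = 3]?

P(max(X, Z) = 3) = 37/224.
Summing X·P(x,y) over outcomes with max(X, Z) = 3 gives 99/224.
E[X | max(X, Z) = 3] = (99/224) / (37/224) = 99/37.

99/37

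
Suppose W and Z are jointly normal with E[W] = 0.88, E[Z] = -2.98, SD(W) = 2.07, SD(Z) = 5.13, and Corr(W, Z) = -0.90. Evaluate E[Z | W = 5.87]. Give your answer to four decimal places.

E[Z | W=x] = μ_Z + ρ(σ_Z/σ_W)(x − μ_W) for jointly normal variables.
E[Z | W=5.87] = -2.98 + (-0.90)·(5.13/2.07)·(5.87 − (0.88)) = -2.98 + (-2.230435)·(4.99) = -14.1099.

-14.1099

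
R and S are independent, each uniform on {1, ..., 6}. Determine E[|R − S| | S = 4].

Outcomes with S = 4: (1,4), (2,4), (3,4), (4,4), (5,4), (6,4), each with probability 1/36.
E[|R − S| | S = 4] = (3 + 2 + 1 + 0 + 1 + 2) / 6 = 3/2.

3/2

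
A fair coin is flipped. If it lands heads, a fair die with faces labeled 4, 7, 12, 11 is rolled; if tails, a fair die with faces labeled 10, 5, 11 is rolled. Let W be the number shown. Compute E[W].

E[W | heads] = (4+7+12+11)/4 = 17/2.
E[W | tails] = (10+5+11)/3 = 26/3.
By the law of total expectation,
E[W] = (1/2)·(17/2) + (1/2)·(26/3) = 103/12.

103/12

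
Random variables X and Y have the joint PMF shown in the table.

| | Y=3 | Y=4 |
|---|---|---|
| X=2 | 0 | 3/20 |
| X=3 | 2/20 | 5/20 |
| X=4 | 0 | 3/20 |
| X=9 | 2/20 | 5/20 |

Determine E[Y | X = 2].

4

P(X = 2) = 3/20.
Σ Y·P over the event = 4·(3/20) = 3/5.
E[Y | X = 2] = (3/5) / (3/20) = 4.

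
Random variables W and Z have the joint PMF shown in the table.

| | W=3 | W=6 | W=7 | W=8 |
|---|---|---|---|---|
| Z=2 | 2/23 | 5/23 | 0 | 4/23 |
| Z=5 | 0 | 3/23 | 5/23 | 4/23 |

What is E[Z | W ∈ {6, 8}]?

53/16

P(W ∈ {6, 8}) = 16/23.
Σ Z·P over the event = 2·(5/23) + 5·(3/23) + 2·(4/23) + 5·(4/23) = 53/23.
E[Z | W ∈ {6, 8}] = (53/23) / (16/23) = 53/16.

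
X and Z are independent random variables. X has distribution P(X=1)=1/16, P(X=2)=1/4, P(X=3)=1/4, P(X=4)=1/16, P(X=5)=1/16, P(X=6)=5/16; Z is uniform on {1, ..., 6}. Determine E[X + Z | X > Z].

321/44

P(X > Z) = 11/24.
Summing (X+Z)·P(x,y) over outcomes with X > Z gives 107/32.
E[X + Z | X > Z] = (107/32) / (11/24) = 321/44.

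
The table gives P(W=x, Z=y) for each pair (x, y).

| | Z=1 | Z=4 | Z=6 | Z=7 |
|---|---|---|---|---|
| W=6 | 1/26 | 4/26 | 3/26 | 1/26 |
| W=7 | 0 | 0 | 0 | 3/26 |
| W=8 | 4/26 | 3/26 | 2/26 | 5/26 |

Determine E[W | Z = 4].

P(Z = 4) = 7/26.
Σ W·P over the event = 6·(4/26) + 8·(3/26) = 24/13.
E[W | Z = 4] = (24/13) / (7/26) = 48/7.

48/7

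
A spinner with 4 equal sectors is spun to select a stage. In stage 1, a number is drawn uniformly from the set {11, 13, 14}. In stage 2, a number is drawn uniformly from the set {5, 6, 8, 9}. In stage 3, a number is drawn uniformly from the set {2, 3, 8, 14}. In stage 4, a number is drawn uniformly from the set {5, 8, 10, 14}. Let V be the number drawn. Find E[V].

E[V | stage 1] = (11+13+14)/3 = 38/3.
E[V | stage 2] = (5+6+8+9)/4 = 7.
E[V | stage 3] = (2+3+8+14)/4 = 27/4.
E[V | stage 4] = (5+8+10+14)/4 = 37/4.
E[V] = (1/4)·(38/3) + (1/4)·(7) + (1/4)·(27/4) + (1/4)·(37/4) = 107/12.

107/12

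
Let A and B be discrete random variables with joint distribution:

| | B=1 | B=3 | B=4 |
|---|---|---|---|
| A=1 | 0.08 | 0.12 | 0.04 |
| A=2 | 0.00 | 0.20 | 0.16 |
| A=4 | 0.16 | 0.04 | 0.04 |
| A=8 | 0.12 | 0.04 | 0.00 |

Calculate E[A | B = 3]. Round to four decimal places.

P(B = 3) = 0.40.
Σ A·P over the event = 1·(0.12) + 2·(0.20) + 4·(0.04) + 8·(0.04) = 1.00.
E[A | B = 3] = (1.00) / (0.40) = 2.5000.

2.5000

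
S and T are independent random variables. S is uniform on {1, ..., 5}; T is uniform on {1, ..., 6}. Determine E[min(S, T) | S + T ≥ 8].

37/10

P(S + T ≥ 8) = 1/3.
Summing min(S,T)·P(x,y) over outcomes with S + T ≥ 8 gives 37/30.
E[min(S, T) | S + T ≥ 8] = (37/30) / (1/3) = 37/10.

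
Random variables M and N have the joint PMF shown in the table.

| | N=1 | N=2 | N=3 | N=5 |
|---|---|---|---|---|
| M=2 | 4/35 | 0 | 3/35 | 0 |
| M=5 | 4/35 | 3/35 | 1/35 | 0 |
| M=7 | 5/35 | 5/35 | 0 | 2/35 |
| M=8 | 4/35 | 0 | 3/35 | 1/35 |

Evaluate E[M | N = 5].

P(N = 5) = 3/35.
Σ M·P over the event = 7·(2/35) + 8·(1/35) = 22/35.
E[M | N = 5] = (22/35) / (3/35) = 22/3.

22/3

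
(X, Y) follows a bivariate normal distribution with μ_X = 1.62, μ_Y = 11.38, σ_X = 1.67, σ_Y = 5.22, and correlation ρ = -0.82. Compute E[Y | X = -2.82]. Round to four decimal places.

22.7602

The regression of Y on X has slope ρ·σ_Y/σ_X and passes through (μ_X, μ_Y).
E[Y | X=-2.82] = 11.38 + (-0.82)·(5.22/1.67)·(-2.82 − (1.62)) = 11.38 + (-2.5631)·(-4.44) = 22.7602.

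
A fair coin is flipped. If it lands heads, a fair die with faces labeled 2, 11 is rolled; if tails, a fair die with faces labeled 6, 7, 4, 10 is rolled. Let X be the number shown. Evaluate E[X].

53/8

E[X | heads] = (2+11)/2 = 13/2.
E[X | tails] = (6+7+4+10)/4 = 27/4.
By the law of total expectation,
E[X] = (1/2)·(13/2) + (1/2)·(27/4) = 53/8.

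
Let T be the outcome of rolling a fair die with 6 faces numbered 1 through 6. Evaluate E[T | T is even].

Given T is even, T is equally likely to be any of {2, 4, 6}.
E[T | T is even] = (2 + 4 + 6) / 3 = 4.

4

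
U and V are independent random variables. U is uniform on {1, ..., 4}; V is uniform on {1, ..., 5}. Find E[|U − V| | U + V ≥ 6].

Outcomes with U + V ≥ 6: (1,5), (2,4), (2,5), (3,3), (3,4), (3,5), (4,2), (4,3), (4,4), (4,5), each with probability 1/20.
E[|U − V| | U + V ≥ 6] = (4 + 2 + 3 + 0 + 1 + 2 + 2 + 1 + 0 + 1) / 10 = 8/5.

8/5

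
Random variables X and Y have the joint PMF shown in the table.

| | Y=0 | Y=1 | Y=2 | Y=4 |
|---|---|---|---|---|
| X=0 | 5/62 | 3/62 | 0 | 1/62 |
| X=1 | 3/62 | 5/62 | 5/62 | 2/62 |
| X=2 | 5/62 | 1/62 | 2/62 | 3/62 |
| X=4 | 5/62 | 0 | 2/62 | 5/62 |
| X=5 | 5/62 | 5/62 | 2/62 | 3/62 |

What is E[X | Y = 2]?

P(Y = 2) = 11/62.
Σ X·P over the event = 1·(5/62) + 2·(2/62) + 4·(2/62) + 5·(2/62) = 27/62.
E[X | Y = 2] = (27/62) / (11/62) = 27/11.

27/11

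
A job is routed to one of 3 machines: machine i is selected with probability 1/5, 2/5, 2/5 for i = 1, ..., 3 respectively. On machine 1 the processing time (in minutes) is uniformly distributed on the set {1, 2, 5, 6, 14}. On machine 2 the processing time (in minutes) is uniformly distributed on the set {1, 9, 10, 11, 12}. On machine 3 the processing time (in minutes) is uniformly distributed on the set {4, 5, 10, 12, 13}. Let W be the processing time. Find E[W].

E[W | machine 1] = (1+2+5+6+14)/5 = 28/5.
E[W | machine 2] = (1+9+10+11+12)/5 = 43/5.
E[W | machine 3] = (4+5+10+12+13)/5 = 44/5.
E[W] = (1/5)·(28/5) + (2/5)·(43/5) + (2/5)·(44/5) = 202/25.

202/25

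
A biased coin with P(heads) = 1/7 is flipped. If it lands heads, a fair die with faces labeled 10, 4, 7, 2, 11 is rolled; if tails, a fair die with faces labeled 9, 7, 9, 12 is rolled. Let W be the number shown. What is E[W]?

89/10

E[W | heads] = (10+4+7+2+11)/5 = 34/5.
E[W | tails] = (9+7+9+12)/4 = 37/4.
By the law of total expectation,
E[W] = (1/7)·(34/5) + (6/7)·(37/4) = 89/10.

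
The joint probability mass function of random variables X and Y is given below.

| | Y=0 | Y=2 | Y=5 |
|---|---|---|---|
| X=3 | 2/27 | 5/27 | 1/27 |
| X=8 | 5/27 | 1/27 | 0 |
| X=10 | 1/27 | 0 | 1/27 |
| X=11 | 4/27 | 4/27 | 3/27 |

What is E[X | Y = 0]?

P(Y = 0) = 4/9.
Σ X·P over the event = 3·(2/27) + 8·(5/27) + 10·(1/27) + 11·(4/27) = 100/27.
E[X | Y = 0] = (100/27) / (4/9) = 25/3.

25/3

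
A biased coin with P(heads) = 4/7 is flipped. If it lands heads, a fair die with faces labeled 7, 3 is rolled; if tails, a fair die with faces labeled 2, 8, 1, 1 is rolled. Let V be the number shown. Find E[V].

E[V | heads] = (7+3)/2 = 5.
E[V | tails] = (2+8+1+1)/4 = 3.
E[V] = (4/7)·(5) + (3/7)·(3) = 29/7.

29/7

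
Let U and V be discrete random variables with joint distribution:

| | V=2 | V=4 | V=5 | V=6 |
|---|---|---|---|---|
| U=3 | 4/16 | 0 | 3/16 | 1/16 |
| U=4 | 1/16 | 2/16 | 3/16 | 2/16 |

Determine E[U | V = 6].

P(V = 6) = 3/16.
Summing U·P(U=x,V=y) over the conditioning event gives 11/16.
E[U | V = 6] = (11/16) / (3/16) = 11/3.

11/3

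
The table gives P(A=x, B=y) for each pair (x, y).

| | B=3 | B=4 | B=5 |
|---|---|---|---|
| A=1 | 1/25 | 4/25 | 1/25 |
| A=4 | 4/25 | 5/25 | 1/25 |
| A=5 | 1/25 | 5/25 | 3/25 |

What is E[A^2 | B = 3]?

15

P(B = 3) = 6/25.
Σ A^2·P over the event = 1·(1/25) + 16·(4/25) + 25·(1/25) = 18/5.
E[A^2 | B = 3] = (18/5) / (6/25) = 15.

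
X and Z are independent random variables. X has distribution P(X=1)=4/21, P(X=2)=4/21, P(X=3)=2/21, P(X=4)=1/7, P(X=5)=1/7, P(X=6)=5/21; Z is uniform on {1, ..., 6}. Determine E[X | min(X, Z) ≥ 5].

45/8

P(min(X, Z) ≥ 5) = 8/63.
Summing X·P(x,y) over outcomes with min(X, Z) ≥ 5 gives 5/7.
E[X | min(X, Z) ≥ 5] = (5/7) / (8/63) = 45/8.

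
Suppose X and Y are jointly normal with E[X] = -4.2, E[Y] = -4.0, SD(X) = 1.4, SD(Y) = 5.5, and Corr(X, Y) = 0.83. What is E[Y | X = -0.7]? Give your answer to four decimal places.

7.4125

The regression of Y on X has slope ρ·σ_Y/σ_X and passes through (μ_X, μ_Y).
E[Y | X=-0.7] = -4.0 + (0.83)·(5.5/1.4)·(-0.7 − (-4.2)) = -4.0 + (3.2607)·(3.5) = 7.4125.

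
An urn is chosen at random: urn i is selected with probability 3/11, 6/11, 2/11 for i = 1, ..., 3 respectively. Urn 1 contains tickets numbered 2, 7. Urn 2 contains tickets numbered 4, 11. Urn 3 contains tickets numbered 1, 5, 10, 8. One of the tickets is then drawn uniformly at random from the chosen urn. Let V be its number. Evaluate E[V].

E[V | urn 1] = (2+7)/2 = 9/2.
E[V | urn 2] = (4+11)/2 = 15/2.
E[V | urn 3] = (1+5+10+8)/4 = 6.
E[V] = (3/11)·(9/2) + (6/11)·(15/2) + (2/11)·(6) = 141/22.

141/22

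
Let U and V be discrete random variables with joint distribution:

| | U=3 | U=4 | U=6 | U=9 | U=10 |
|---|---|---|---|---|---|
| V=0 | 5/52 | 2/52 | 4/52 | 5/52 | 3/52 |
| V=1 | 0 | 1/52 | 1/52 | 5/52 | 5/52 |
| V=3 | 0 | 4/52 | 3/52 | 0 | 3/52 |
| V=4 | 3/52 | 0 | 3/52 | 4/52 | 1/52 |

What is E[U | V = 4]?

73/11

P(V = 4) = 11/52.
Σ U·P over the event = 3·(3/52) + 6·(3/52) + 9·(4/52) + 10·(1/52) = 73/52.
E[U | V = 4] = (73/52) / (11/52) = 73/11.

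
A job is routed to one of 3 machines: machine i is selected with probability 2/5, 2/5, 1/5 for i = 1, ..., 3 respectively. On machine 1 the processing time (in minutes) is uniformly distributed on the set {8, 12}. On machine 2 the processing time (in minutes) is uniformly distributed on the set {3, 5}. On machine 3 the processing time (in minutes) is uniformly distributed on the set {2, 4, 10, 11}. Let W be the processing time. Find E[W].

139/20

E[W | machine 1] = (8+12)/2 = 10.
E[W | machine 2] = (3+5)/2 = 4.
E[W | machine 3] = (2+4+10+11)/4 = 27/4.
E[W] = (2/5)·(10) + (2/5)·(4) + (1/5)·(27/4) = 139/20.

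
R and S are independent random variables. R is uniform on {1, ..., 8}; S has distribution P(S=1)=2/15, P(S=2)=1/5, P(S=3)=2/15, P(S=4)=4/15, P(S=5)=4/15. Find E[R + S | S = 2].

13/2

P(S = 2) = 1/5.
Summing (R+S)·P(x,y) over outcomes with S = 2 gives 13/10.
E[R + S | S = 2] = (13/10) / (1/5) = 13/2.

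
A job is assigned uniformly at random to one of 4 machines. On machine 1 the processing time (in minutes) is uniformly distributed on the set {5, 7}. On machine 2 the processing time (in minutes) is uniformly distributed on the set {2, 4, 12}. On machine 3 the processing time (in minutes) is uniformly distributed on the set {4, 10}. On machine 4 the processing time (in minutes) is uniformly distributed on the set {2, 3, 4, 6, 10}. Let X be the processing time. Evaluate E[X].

6

E[X | machine 1] = (5+7)/2 = 6.
E[X | machine 2] = (2+4+12)/3 = 6.
E[X | machine 3] = (4+10)/2 = 7.
E[X | machine 4] = (2+3+4+6+10)/5 = 5.
E[X] = (1/4)·(6) + (1/4)·(6) + (1/4)·(7) + (1/4)·(5) = 6.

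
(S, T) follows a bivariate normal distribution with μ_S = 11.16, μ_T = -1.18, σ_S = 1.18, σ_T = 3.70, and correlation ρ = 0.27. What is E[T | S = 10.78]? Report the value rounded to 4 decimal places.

-1.5017

The regression of T on S has slope ρ·σ_T/σ_S and passes through (μ_S, μ_T).
E[T | S=10.78] = -1.18 + (0.27)·(3.70/1.18)·(10.78 − (11.16)) = -1.18 + (0.84661)·(-0.38) = -1.5017.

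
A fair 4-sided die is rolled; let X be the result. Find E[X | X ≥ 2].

3

Given X ≥ 2, X is equally likely to be any of {2, 3, 4}.
E[X | X ≥ 2] = (2 + 3 + 4) / 3 = 3.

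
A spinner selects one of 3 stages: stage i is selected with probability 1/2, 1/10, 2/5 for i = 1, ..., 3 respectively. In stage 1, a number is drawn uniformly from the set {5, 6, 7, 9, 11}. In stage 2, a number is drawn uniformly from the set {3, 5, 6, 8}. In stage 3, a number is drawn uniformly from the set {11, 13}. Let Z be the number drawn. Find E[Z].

E[Z | stage 1] = (5+6+7+9+11)/5 = 38/5.
E[Z | stage 2] = (3+5+6+8)/4 = 11/2.
E[Z | stage 3] = (11+13)/2 = 12.
E[Z] = (1/2)·(38/5) + (1/10)·(11/2) + (2/5)·(12) = 183/20.

183/20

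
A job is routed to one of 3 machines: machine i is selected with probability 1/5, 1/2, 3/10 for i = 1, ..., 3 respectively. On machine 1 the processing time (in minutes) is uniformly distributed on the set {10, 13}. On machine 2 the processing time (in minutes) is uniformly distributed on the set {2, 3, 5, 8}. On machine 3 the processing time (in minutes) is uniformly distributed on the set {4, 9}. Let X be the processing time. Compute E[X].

E[X | machine 1] = (10+13)/2 = 23/2.
E[X | machine 2] = (2+3+5+8)/4 = 9/2.
E[X | machine 3] = (4+9)/2 = 13/2.
E[X] = (1/5)·(23/2) + (1/2)·(9/2) + (3/10)·(13/2) = 13/2.

13/2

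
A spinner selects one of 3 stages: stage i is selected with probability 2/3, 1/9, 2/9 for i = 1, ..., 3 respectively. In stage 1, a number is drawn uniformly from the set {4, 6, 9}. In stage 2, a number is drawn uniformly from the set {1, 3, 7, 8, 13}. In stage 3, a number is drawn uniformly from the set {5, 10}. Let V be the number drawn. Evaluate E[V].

E[V | stage 1] = (4+6+9)/3 = 19/3.
E[V | stage 2] = (1+3+7+8+13)/5 = 32/5.
E[V | stage 3] = (5+10)/2 = 15/2.
By the law of total expectation,
E[V] = (2/3)·(19/3) + (1/9)·(32/5) + (2/9)·(15/2) = 33/5.

33/5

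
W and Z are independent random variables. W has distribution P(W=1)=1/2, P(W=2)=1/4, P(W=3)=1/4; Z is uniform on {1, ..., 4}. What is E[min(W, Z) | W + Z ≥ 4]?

P(W + Z ≥ 4) = 11/16.
Summing min(W,Z)·P(x,y) over outcomes with W + Z ≥ 4 gives 19/16.
E[min(W, Z) | W + Z ≥ 4] = (19/16) / (11/16) = 19/11.

19/11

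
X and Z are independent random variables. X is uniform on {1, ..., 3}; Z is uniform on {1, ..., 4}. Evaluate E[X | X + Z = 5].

2

Outcomes with X + Z = 5: (1,4), (2,3), (3,2), each with probability 1/12.
E[X | X + Z = 5] = (1 + 2 + 3) / 3 = 2.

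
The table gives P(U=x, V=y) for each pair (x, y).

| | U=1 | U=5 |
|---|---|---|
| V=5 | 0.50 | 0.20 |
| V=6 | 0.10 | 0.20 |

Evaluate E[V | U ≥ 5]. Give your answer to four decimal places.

P(U ≥ 5) = 0.40.
Σ V·P over the event = 5·(0.20) + 6·(0.20) = 2.20.
E[V | U ≥ 5] = (2.20) / (0.40) = 5.5000.

5.5000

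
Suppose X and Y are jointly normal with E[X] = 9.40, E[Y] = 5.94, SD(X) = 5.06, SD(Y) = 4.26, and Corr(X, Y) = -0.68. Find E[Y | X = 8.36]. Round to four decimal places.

6.5354

For a bivariate normal, E[Y | X=x] = μ_Y + ρ·(σ_Y/σ_X)·(x − μ_X).
E[Y | X=8.36] = 5.94 + (-0.68)·(4.26/5.06)·(8.36 − (9.40)) = 5.94 + (-0.57249)·(-1.04) = 6.5354.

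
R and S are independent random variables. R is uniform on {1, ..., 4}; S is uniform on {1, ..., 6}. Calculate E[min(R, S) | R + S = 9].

Outcomes with R + S = 9: (3,6), (4,5), each with probability 1/24.
E[min(R, S) | R + S = 9] = (3 + 4) / 2 = 7/2.

7/2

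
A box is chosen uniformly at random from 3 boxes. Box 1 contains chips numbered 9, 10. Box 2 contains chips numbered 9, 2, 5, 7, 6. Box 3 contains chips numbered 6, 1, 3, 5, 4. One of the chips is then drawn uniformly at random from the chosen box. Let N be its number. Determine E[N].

E[N | box 1] = (9+10)/2 = 19/2.
E[N | box 2] = (9+2+5+7+6)/5 = 29/5.
E[N | box 3] = (6+1+3+5+4)/5 = 19/5.
By the law of total expectation,
E[N] = (1/3)·(19/2) + (1/3)·(29/5) + (1/3)·(19/5) = 191/30.

191/30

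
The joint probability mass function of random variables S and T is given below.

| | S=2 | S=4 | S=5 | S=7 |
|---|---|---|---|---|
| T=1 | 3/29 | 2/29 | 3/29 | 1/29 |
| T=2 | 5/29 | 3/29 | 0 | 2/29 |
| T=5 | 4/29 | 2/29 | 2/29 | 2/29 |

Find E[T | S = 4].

P(S = 4) = 7/29.
Σ T·P over the event = 1·(2/29) + 2·(3/29) + 5·(2/29) = 18/29.
E[T | S = 4] = (18/29) / (7/29) = 18/7.

18/7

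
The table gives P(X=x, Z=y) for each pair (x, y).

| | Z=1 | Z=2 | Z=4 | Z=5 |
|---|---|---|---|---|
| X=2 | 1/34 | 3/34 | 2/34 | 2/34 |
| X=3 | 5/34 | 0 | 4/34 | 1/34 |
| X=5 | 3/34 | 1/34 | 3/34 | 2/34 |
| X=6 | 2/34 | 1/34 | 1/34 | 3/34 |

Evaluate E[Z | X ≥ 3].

P(X ≥ 3) = 13/17.
Summing Z·P(X=x,Z=y) over the conditioning event gives 38/17.
E[Z | X ≥ 3] = (38/17) / (13/17) = 38/13.

38/13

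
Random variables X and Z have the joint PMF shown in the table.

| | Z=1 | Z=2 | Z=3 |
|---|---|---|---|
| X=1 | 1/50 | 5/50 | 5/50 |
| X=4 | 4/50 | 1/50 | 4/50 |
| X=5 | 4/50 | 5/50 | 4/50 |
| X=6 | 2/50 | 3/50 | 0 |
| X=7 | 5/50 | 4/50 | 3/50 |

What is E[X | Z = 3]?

P(Z = 3) = 8/25.
Σ X·P over the event = 1·(5/50) + 4·(4/50) + 5·(4/50) + 7·(3/50) = 31/25.
E[X | Z = 3] = (31/25) / (8/25) = 31/8.

31/8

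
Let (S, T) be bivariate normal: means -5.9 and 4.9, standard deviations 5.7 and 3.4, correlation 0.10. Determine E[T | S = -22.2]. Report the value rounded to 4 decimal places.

3.9277

The regression of T on S has slope ρ·σ_T/σ_S and passes through (μ_S, μ_T).
E[T | S=-22.2] = 4.9 + (0.10)·(3.4/5.7)·(-22.2 − (-5.9)) = 4.9 + (0.059649)·(-16.3) = 3.9277.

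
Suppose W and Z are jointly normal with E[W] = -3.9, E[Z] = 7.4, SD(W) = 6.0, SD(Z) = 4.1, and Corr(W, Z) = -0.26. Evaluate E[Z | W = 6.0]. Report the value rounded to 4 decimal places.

5.6411

The regression of Z on W has slope ρ·σ_Z/σ_W and passes through (μ_W, μ_Z).
E[Z | W=6.0] = 7.4 + (-0.26)·(4.1/6.0)·(6.0 − (-3.9)) = 7.4 + (-0.17767)·(9.9) = 5.6411.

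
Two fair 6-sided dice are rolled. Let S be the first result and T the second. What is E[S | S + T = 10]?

5

Outcomes with S + T = 10: (4,6), (5,5), (6,4), each with probability 1/36.
E[S | S + T = 10] = (4 + 5 + 6) / 3 = 5.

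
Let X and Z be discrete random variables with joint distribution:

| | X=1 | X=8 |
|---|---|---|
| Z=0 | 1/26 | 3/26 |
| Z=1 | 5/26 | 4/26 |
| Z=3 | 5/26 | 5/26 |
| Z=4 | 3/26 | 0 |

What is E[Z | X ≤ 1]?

16/7

P(X ≤ 1) = 7/13.
Σ Z·P over the event = 0·(1/26) + 1·(5/26) + 3·(5/26) + 4·(3/26) = 16/13.
E[Z | X ≤ 1] = (16/13) / (7/13) = 16/7.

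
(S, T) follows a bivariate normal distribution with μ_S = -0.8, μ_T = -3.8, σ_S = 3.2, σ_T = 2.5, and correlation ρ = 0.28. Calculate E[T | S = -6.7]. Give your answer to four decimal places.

The regression of T on S has slope ρ·σ_T/σ_S and passes through (μ_S, μ_T).
E[T | S=-6.7] = -3.8 + (0.28)·(2.5/3.2)·(-6.7 − (-0.8)) = -3.8 + (0.21875)·(-5.9) = -5.0906.

-5.0906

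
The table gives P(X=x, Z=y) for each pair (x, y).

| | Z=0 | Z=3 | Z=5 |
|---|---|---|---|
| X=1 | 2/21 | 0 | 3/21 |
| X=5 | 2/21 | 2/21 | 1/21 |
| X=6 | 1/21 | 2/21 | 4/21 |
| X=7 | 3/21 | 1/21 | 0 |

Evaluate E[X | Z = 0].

P(Z = 0) = 8/21.
Σ X·P over the event = 1·(2/21) + 5·(2/21) + 6·(1/21) + 7·(3/21) = 13/7.
E[X | Z = 0] = (13/7) / (8/21) = 39/8.

39/8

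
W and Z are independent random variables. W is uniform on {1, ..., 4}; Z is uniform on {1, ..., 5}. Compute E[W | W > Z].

Outcomes with W > Z: (2,1), (3,1), (3,2), (4,1), (4,2), (4,3), each with probability 1/20.
E[W | W > Z] = (2 + 3 + 3 + 4 + 4 + 4) / 6 = 10/3.

10/3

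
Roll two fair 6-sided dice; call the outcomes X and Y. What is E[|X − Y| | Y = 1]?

5/2

Outcomes with Y = 1: (1,1), (2,1), (3,1), (4,1), (5,1), (6,1), each with probability 1/36.
E[|X − Y| | Y = 1] = (0 + 1 + 2 + 3 + 4 + 5) / 6 = 5/2.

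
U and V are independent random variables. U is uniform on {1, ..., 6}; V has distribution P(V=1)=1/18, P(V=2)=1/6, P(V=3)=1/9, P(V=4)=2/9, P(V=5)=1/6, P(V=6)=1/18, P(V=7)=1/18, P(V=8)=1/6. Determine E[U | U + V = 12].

P(U + V = 12) = 5/108.
Summing U·P(x,y) over outcomes with U + V = 12 gives 23/108.
E[U | U + V = 12] = (23/108) / (5/108) = 23/5.

23/5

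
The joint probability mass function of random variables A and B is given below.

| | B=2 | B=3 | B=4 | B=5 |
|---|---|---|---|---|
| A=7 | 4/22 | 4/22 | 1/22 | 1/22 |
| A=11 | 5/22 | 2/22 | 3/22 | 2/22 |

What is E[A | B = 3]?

P(B = 3) = 3/11.
Σ A·P over the event = 7·(4/22) + 11·(2/22) = 25/11.
E[A | B = 3] = (25/11) / (3/11) = 25/3.

25/3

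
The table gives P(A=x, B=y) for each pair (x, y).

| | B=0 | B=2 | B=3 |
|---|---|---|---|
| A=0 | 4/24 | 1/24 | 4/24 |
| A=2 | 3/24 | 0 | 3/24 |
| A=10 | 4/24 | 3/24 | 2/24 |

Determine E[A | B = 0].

P(B = 0) = 11/24.
Summing A·P(A=x,B=y) over the conditioning event gives 23/12.
E[A | B = 0] = (23/12) / (11/24) = 46/11.

46/11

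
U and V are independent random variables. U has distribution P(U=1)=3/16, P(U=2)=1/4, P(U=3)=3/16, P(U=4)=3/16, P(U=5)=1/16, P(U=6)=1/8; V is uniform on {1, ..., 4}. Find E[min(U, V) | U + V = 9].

P(U + V = 9) = 3/64.
Summing min(U,V)·P(x,y) over outcomes with U + V = 9 gives 5/32.
E[min(U, V) | U + V = 9] = (5/32) / (3/64) = 10/3.

10/3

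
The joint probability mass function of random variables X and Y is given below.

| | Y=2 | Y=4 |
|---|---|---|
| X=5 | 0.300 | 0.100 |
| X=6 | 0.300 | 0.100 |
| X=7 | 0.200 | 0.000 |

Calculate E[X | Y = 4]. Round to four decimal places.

P(Y = 4) = 0.200.
Summing X·P(X=x,Y=y) over the conditioning event gives 1.100.
E[X | Y = 4] = (1.100) / (0.200) = 5.5000.

5.5000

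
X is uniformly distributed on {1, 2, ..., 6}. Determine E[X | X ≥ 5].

Given X ≥ 5, X is equally likely to be any of {5, 6}.
E[X | X ≥ 5] = (5 + 6) / 2 = 11/2.

11/2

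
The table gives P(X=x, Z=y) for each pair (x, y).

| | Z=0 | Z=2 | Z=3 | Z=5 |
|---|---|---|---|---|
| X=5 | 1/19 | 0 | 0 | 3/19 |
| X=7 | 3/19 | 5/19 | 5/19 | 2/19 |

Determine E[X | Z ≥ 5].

29/5

P(Z ≥ 5) = 5/19.
Σ X·P over the event = 5·(3/19) + 7·(2/19) = 29/19.
E[X | Z ≥ 5] = (29/19) / (5/19) = 29/5.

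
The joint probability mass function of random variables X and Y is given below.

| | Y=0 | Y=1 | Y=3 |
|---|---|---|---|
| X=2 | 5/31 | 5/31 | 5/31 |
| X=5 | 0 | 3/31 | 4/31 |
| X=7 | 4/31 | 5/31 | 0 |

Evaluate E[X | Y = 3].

10/3

P(Y = 3) = 9/31.
Summing X·P(X=x,Y=y) over the conditioning event gives 30/31.
E[X | Y = 3] = (30/31) / (9/31) = 10/3.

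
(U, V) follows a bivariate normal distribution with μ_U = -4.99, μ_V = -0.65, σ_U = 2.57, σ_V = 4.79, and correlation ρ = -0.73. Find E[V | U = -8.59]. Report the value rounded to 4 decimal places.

4.2481

E[V | U=x] = μ_V + ρ(σ_V/σ_U)(x − μ_U) for jointly normal variables.
E[V | U=-8.59] = -0.65 + (-0.73)·(4.79/2.57)·(-8.59 − (-4.99)) = -0.65 + (-1.36058)·(-3.6) = 4.2481.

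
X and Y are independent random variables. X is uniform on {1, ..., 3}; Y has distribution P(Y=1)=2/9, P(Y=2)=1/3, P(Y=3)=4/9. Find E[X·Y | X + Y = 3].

2

P(X + Y = 3) = 5/27.
Summing XY·P(x,y) over outcomes with X + Y = 3 gives 10/27.
E[X·Y | X + Y = 3] = (10/27) / (5/27) = 2.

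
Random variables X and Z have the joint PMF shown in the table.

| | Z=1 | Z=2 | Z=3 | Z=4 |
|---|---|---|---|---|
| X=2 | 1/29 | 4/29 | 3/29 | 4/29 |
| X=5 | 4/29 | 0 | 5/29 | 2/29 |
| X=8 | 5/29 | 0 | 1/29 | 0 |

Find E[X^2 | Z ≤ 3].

641/23

P(Z ≤ 3) = 23/29.
Σ X^2·P over the event = 4·(1/29) + 4·(4/29) + 4·(3/29) + 25·(4/29) + 25·(5/29) + 64·(5/29) + 64·(1/29) = 641/29.
E[X^2 | Z ≤ 3] = (641/29) / (23/29) = 641/23.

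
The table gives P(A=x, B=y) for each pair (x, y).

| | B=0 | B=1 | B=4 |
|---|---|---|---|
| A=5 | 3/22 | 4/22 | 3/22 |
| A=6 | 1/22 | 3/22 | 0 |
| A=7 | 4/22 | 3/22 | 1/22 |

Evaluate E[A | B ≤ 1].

P(B ≤ 1) = 9/11.
Σ A·P over the event = 5·(3/22) + 5·(4/22) + 6·(1/22) + 6·(3/22) + 7·(4/22) + 7·(3/22) = 54/11.
E[A | B ≤ 1] = (54/11) / (9/11) = 6.

6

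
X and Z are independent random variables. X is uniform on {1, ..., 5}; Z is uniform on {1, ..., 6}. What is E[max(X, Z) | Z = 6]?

Outcomes with Z = 6: (1,6), (2,6), (3,6), (4,6), (5,6), each with probability 1/30.
E[max(X, Z) | Z = 6] = (6 + 6 + 6 + 6 + 6) / 5 = 6.

6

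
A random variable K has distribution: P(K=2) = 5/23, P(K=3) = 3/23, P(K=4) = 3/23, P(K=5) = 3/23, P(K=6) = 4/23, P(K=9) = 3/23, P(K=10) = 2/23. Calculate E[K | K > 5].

71/9

P(K > 5) = 9/23.
Σ over the event: 6·4/23 + 9·3/23 + 10·2/23 = 71/23.
E[K | K > 5] = (71/23) / (9/23) = 71/9.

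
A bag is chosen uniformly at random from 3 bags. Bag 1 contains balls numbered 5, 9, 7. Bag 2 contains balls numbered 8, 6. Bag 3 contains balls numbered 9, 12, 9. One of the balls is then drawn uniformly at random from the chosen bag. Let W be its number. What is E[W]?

8

E[W | bag 1] = (5+9+7)/3 = 7.
E[W | bag 2] = (8+6)/2 = 7.
E[W | bag 3] = (9+12+9)/3 = 10.
By the law of total expectation,
E[W] = (1/3)·(7) + (1/3)·(7) + (1/3)·(10) = 8.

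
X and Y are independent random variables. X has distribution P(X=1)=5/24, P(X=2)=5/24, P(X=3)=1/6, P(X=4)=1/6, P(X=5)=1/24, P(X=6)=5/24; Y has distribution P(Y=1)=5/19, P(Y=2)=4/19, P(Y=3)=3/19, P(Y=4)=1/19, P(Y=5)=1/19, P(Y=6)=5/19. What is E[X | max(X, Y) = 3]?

P(max(X, Y) = 3) = 13/76.
Summing X·P(x,y) over outcomes with max(X, Y) = 3 gives 63/152.
E[X | max(X, Y) = 3] = (63/152) / (13/76) = 63/26.

63/26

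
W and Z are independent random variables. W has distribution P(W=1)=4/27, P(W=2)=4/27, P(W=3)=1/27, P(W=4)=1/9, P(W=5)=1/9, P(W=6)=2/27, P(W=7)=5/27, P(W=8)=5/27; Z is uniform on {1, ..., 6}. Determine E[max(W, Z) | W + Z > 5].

P(W + Z > 5) = 43/54.
Summing max(W,Z)·P(x,y) over outcomes with W + Z > 5 gives 403/81.
E[max(W, Z) | W + Z > 5] = (403/81) / (43/54) = 806/129.

806/129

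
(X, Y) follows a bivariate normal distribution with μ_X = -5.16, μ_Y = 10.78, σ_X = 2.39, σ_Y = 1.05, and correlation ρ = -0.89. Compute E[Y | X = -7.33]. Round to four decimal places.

The regression of Y on X has slope ρ·σ_Y/σ_X and passes through (μ_X, μ_Y).
E[Y | X=-7.33] = 10.78 + (-0.89)·(1.05/2.39)·(-7.33 − (-5.16)) = 10.78 + (-0.391)·(-2.17) = 11.6285.

11.6285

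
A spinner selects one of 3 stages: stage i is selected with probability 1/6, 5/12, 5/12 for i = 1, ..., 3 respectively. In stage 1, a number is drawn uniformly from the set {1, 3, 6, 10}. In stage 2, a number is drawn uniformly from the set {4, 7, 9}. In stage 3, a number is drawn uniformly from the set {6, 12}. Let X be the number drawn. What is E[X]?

265/36

E[X | stage 1] = (1+3+6+10)/4 = 5.
E[X | stage 2] = (4+7+9)/3 = 20/3.
E[X | stage 3] = (6+12)/2 = 9.
By the law of total expectation,
E[X] = (1/6)·(5) + (5/12)·(20/3) + (5/12)·(9) = 265/36.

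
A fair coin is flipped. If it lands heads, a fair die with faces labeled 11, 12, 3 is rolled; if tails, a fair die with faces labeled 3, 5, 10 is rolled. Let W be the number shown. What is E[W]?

E[W | heads] = (11+12+3)/3 = 26/3.
E[W | tails] = (3+5+10)/3 = 6.
E[W] = (1/2)·(26/3) + (1/2)·(6) = 22/3.

22/3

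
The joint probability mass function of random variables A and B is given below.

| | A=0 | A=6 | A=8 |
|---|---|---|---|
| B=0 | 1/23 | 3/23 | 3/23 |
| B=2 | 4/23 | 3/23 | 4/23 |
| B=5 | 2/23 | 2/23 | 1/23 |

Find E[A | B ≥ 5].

4

P(B ≥ 5) = 5/23.
Σ A·P over the event = 0·(2/23) + 6·(2/23) + 8·(1/23) = 20/23.
E[A | B ≥ 5] = (20/23) / (5/23) = 4.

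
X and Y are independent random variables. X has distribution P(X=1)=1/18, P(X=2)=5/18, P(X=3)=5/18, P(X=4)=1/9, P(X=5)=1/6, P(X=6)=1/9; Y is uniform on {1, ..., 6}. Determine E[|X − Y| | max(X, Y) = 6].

P(max(X, Y) = 6) = 7/27.
Summing |X−Y|·P(x,y) over outcomes with max(X, Y) = 6 gives 77/108.
E[|X − Y| | max(X, Y) = 6] = (77/108) / (7/27) = 11/4.

11/4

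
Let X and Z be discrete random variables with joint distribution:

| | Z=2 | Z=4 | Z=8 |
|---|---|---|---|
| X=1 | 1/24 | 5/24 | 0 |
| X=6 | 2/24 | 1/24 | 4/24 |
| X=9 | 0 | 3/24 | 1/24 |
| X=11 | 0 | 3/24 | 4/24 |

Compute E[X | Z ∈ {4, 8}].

148/21

P(Z ∈ {4, 8}) = 7/8.
Σ X·P over the event = 1·(5/24) + 6·(1/24) + 6·(4/24) + 9·(3/24) + 9·(1/24) + 11·(3/24) + 11·(4/24) = 37/6.
E[X | Z ∈ {4, 8}] = (37/6) / (7/8) = 148/21.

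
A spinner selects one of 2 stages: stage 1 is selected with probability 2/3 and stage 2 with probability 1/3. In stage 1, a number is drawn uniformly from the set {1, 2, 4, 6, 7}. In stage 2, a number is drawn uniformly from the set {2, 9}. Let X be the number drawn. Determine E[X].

9/2

E[X | stage 1] = (1+2+4+6+7)/5 = 4.
E[X | stage 2] = (2+9)/2 = 11/2.
E[X] = (2/3)·(4) + (1/3)·(11/2) = 9/2.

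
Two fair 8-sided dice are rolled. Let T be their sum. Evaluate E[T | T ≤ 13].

P(T ≤ 13) = 29/32.
E[T | T ≤ 13] = (61/8) / (29/32) = 244/29.

244/29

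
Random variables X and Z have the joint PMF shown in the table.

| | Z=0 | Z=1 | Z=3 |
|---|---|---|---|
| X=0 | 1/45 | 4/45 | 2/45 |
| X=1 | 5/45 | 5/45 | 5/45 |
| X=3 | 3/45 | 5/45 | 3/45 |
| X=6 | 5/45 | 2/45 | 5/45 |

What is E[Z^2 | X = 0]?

22/7

P(X = 0) = 7/45.
Σ Z^2·P over the event = 0·(1/45) + 1·(4/45) + 9·(2/45) = 22/45.
E[Z^2 | X = 0] = (22/45) / (7/45) = 22/7.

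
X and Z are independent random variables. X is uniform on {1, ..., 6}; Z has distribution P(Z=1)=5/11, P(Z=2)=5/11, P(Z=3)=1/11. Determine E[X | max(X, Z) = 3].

36/13

P(max(X, Z) = 3) = 13/66.
Summing X·P(x,y) over outcomes with max(X, Z) = 3 gives 6/11.
E[X | max(X, Z) = 3] = (6/11) / (13/66) = 36/13.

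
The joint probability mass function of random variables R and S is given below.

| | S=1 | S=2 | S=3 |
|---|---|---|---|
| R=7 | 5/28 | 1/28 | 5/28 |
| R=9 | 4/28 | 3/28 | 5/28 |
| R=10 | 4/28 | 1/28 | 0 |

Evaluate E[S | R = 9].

25/12

P(R = 9) = 3/7.
Σ S·P over the event = 1·(4/28) + 2·(3/28) + 3·(5/28) = 25/28.
E[S | R = 9] = (25/28) / (3/7) = 25/12.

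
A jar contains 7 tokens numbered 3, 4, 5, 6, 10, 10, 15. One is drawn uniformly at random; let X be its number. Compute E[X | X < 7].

P(X < 7) = 4/7.
Σ over the event: 3·1/7 + 4·1/7 + 5·1/7 + 6·1/7 = 18/7.
E[X | X < 7] = (18/7) / (4/7) = 9/2.

9/2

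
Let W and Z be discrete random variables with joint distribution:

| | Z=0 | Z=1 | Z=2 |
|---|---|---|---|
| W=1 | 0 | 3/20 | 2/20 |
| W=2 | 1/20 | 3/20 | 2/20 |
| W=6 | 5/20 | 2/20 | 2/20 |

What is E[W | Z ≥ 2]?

P(Z ≥ 2) = 3/10.
Summing W·P(W=x,Z=y) over the conditioning event gives 9/10.
E[W | Z ≥ 2] = (9/10) / (3/10) = 3.

3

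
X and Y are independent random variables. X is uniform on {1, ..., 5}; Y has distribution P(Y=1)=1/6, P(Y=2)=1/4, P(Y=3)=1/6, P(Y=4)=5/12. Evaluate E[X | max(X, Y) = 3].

27/11

P(max(X, Y) = 3) = 11/60.
Summing X·P(x,y) over outcomes with max(X, Y) = 3 gives 9/20.
E[X | max(X, Y) = 3] = (9/20) / (11/60) = 27/11.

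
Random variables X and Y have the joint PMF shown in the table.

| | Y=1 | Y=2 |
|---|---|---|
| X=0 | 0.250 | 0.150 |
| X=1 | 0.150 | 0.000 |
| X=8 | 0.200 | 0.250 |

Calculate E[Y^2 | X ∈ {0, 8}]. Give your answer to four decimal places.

P(X ∈ {0, 8}) = 0.850.
Σ Y^2·P over the event = 1·(0.250) + 4·(0.150) + 1·(0.200) + 4·(0.250) = 2.050.
E[Y^2 | X ∈ {0, 8}] = (2.050) / (0.850) = 2.4118.

2.4118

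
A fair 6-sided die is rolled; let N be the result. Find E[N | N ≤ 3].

Given N ≤ 3, N is equally likely to be any of {1, 2, 3}.
E[N | N ≤ 3] = (1 + 2 + 3) / 3 = 2.

2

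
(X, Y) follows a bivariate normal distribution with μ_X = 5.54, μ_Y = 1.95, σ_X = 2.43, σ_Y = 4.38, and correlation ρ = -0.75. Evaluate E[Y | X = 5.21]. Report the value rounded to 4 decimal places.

2.3961

The regression of Y on X has slope ρ·σ_Y/σ_X and passes through (μ_X, μ_Y).
E[Y | X=5.21] = 1.95 + (-0.75)·(4.38/2.43)·(5.21 − (5.54)) = 1.95 + (-1.3519)·(-0.33) = 2.3961.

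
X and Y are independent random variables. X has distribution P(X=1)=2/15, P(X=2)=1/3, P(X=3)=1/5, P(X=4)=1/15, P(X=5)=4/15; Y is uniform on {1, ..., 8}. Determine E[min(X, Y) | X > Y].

2

P(X > Y) = 1/4.
Summing min(X,Y)·P(x,y) over outcomes with X > Y gives 1/2.
E[min(X, Y) | X > Y] = (1/2) / (1/4) = 2.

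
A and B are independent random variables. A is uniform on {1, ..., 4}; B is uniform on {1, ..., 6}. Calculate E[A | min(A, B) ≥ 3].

7/2

Outcomes with min(A, B) ≥ 3: (3,3), (3,4), (3,5), (3,6), (4,3), (4,4), (4,5), (4,6), each with probability 1/24.
E[A | min(A, B) ≥ 3] = (3 + 3 + 3 + 3 + 4 + 4 + 4 + 4) / 8 = 7/2.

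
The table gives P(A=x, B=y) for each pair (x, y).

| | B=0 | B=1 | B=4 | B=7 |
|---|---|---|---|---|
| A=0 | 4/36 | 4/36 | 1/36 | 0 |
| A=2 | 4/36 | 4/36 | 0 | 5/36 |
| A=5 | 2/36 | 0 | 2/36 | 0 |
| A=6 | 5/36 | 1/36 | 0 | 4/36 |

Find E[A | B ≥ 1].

P(B ≥ 1) = 7/12.
Summing A·P(A=x,B=y) over the conditioning event gives 29/18.
E[A | B ≥ 1] = (29/18) / (7/12) = 58/21.

58/21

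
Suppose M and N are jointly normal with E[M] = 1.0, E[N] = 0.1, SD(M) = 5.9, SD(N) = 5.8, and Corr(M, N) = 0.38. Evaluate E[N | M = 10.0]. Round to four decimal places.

The regression of N on M has slope ρ·σ_N/σ_M and passes through (μ_M, μ_N).
E[N | M=10.0] = 0.1 + (0.38)·(5.8/5.9)·(10.0 − (1.0)) = 0.1 + (0.37356)·(9) = 3.4620.

3.4620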